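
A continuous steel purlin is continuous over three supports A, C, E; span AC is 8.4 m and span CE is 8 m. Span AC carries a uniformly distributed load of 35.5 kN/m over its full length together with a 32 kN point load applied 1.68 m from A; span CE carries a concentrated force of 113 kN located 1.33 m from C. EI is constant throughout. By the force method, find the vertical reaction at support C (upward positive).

Insert a hinge at C; M_C is the redundant, and each span becomes simply supported.
End slopes at the hinge C, treating each span as simply supported:
  span AC: UDL 35.5: wL³/(24EI) = 876.7/EI
  span AC: point load 32 at a = 1.68: Pab(L + a)/(6LEI) = 72.25/EI
  span CE: point load 113 at a = 1.33: Pab(L + b)/(6LEI) = 306.4/EI
  relative rotation θ_0 = (949 + 306.4)/EI = 1255/EI
A unit hogging moment at C produces rotation L₁/(3EI) + L₂/(3EI) = 5.467/EI.
Compatibility: M_C·(L₁+L₂)/(3EI) = θ_0, giving M_C = 229.6 kN·m (hogging).
Span AC, ΣM about A with M_C applied at C: R_C^{AC}·8.4 = 1306 + 229.6, so R_C^{AC} = 182.8 kN and R_A = 330.2 − 182.8 = 147.4 kN.
Span CE, ΣM about E: R_C^{CE}·8 = 753.7 + 229.6, so R_C^{CE} = 122.9 kN and R_E = 113 − 122.9 = -9.918 kN.
R_C = 182.8 + 122.9 = 305.8 kN.

R_C = 305.8 kN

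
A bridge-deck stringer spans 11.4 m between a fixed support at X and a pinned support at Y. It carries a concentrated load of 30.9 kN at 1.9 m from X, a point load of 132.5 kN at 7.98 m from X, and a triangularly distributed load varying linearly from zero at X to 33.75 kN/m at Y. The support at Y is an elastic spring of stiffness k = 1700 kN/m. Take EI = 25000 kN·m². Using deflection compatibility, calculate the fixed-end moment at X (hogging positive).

Release the roller at Y. Primary structure: cantilever fixed at X.
Free-end deflection of the primary structure under the applied loading (downward +):
  point load 30.9 at a = 1.9: Pa²(3L − a)/(6EI) = 600.5/EI
  point load 132.5 at a = 7.98: Pa²(3L − a)/(6EI) = 36873/EI
  triangular load, peak 33.75 at the free end: 11w₀L⁴/(120EI) = 52252/EI
  δ_0 = 89725/EI
Tip deflection under a unit load at Y: L³/(3EI) = 493.8/EI.
With EI = 25000 kN·m²: δ_0 = 3.589 m and δ_{YY} = 0.019754 m/kN.
Compatibility — the spring shortens by R_Y/k under the reaction it provides: δ_0 − R_Y·δ_{YY} = R_Y/k. With 1/k = 0.000588 m/kN, R_Y = δ_0 / (δ_{YY} + 1/k) = 3.589 / (0.019754 + 0.000588) = 176.4 kN.
Moment equilibrium about X: M_X = Σ(load moments about X) − R_Y·L = 2578 − 176.4×11.4 = 566.8 kN·m.

M_X = 566.8 kN·m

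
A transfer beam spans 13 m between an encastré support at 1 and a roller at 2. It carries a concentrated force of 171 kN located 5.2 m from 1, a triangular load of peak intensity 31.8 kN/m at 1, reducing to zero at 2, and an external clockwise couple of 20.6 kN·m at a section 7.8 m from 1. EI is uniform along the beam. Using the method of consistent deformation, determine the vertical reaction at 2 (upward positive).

Choose R_2 as the redundant. The primary structure is the cantilever fixed at 1.
Free-end deflection of the primary structure under the applied loading (downward +):
  point load 171 at a = 5.2: Pa²(3L − a)/(6EI) = 26048/EI
  triangular load, peak 31.8 at the fixed end: w₀L⁴/(30EI) = 30275/EI
  clockwise couple 20.6 at a = 7.8: M₀a(2L − a)/(2EI) = 1462/EI
  δ_0 = 57784/EI
Flexibility coefficient — unit upward force at 2: δ_{22} = L³/(3EI) = 732.3/EI.
The prop prevents deflection at 2: R_2 = δ_0/δ_{22} = 57784/732.3 = 78.9 kN.

R_2 = 78.9 kN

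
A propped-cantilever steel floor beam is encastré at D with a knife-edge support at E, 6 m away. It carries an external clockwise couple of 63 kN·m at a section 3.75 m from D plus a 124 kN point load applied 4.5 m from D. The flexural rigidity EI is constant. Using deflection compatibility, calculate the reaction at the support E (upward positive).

Remove the prop at E; the released (primary) structure is a cantilever built in at D.
Free-end deflection of the primary structure under the applied loading (downward +):
  clockwise couple 63 at a = 3.75: M₀a(2L − a)/(2EI) = 974.5/EI
  point load 124 at a = 4.5: Pa²(3L − a)/(6EI) = 5650/EI
  δ_0 = 6624/EI
Tip deflection under a unit load at E: L³/(3EI) = 72/EI.
The prop prevents deflection at E: R_E = δ_0/δ_{EE} = 6624/72 = 92 kN.

R_E = 92 kN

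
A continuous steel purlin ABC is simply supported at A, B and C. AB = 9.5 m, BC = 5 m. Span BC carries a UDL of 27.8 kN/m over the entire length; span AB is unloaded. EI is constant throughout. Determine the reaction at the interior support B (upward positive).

Release continuity at B by inserting a hinge; the redundant is the internal moment M_B. The primary structure is two simply-supported spans AB and BC.
Discontinuity in slope at B on the released structure — sum the simple-span end rotations:
  span BC: UDL 27.8: wL³/(24EI) = 144.8/EI
  relative rotation θ_0 = (0 + 144.8)/EI = 144.8/EI
A unit hogging moment at B produces rotation L₁/(3EI) + L₂/(3EI) = 4.833/EI.
Slope continuity at B: θ_0 = M_B·4.833/EI, so M_B = 144.8/4.833 = 29.96 kN·m (hogging).
Span AB, ΣM about A with M_B applied at B: R_B^{AB}·9.5 = 0 + 29.96, so R_B^{AB} = 3.153 kN and R_A = 0 − 3.153 = -3.153 kN.
Span BC, ΣM about C: R_B^{BC}·5 = 347.5 + 29.96, so R_B^{BC} = 75.49 kN and R_C = 139 − 75.49 = 63.51 kN.
R_B = 3.153 + 75.49 = 78.64 kN.

R_B = 78.64 kN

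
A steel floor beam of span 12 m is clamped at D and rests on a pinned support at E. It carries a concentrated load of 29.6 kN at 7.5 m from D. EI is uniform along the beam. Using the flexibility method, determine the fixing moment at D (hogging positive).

M_D = 57.23 kN·m

Release the roller at E. Primary structure: cantilever fixed at D.
Free-end deflection of the primary structure under the applied loading (downward +):
  point load 29.6 at a = 7.5: Pa²(3L − a)/(6EI) = 7909/EI
Tip deflection under a unit load at E: L³/(3EI) = 576/EI.
The prop prevents deflection at E: R_E = δ_0/δ_{EE} = 7909/576 = 13.73 kN.
Moment equilibrium about D: M_D = Σ(load moments about D) − R_E·L = 222 − 13.73×12 = 57.23 kN·m.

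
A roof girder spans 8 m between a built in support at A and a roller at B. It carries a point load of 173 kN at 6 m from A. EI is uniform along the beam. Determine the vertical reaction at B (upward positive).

Choose R_B as the redundant. The primary structure is the cantilever fixed at A.
Primary-structure tip deflection at B by superposition:
  point load 173 at a = 6: Pa²(3L − a)/(6EI) = 18684/EI
Tip deflection under a unit load at B: L³/(3EI) = 170.7/EI.
The prop prevents deflection at B: R_B = δ_0/δ_{BB} = 18684/170.7 = 109.5 kN.

R_B = 109.5 kN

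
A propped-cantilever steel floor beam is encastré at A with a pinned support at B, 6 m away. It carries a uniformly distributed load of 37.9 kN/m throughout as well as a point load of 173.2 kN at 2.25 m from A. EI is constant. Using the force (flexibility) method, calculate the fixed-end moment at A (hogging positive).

M_A = 368.4 kN·m

Remove the prop at B; the released (primary) structure is a cantilever built in at A.
Downward deflection at the released point B due to the loads:
  UDL 37.9: wL⁴/(8EI) = 6140/EI
  point load 173.2 at a = 2.25: Pa²(3L − a)/(6EI) = 2302/EI
  δ_0 = 8441/EI
Tip deflection under a unit load at B: L³/(3EI) = 72/EI.
The prop prevents deflection at B: R_B = δ_0/δ_{BB} = 8441/72 = 117.2 kN.
Moment equilibrium about A: M_A = Σ(load moments about A) − R_B·L = 1072 − 117.2×6 = 368.4 kN·m.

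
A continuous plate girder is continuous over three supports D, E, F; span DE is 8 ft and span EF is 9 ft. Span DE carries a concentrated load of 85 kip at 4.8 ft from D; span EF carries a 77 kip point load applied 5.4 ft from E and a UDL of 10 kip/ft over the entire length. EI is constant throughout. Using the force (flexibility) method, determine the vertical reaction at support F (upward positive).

Take M_E as the redundant. Released structure: two simple spans DE and EF with a hinge at E.
End slopes at the hinge E, treating each span as simply supported:
  span DE: point load 85 at a = 4.8: Pab(L + a)/(6LEI) = 348.2/EI
  span EF: point load 77 at a = 5.4: Pab(L + b)/(6LEI) = 349.3/EI
  span EF: UDL 10: wL³/(24EI) = 303.8/EI
  relative rotation θ_0 = (348.2 + 653)/EI = 1001/EI
A unit hogging moment at E produces rotation L₁/(3EI) + L₂/(3EI) = 5.667/EI.
Compatibility: M_E·(L₁+L₂)/(3EI) = θ_0, giving M_E = 176.7 kip·ft (hogging).
Span EF, ΣM about F: R_E^{EF}·9 = 682.2 + 176.7, so R_E^{EF} = 95.43 kip and R_F = 167 − 95.43 = 71.57 kip.

R_F = 71.57 kip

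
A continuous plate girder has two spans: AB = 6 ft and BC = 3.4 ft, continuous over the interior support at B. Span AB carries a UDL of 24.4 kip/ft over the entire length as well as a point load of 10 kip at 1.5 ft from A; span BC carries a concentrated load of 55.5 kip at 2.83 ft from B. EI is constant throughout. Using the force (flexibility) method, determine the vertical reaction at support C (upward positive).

Insert a hinge at B; M_B is the redundant, and each span becomes simply supported.
End slopes at the hinge B, treating each span as simply supported:
  span AB: UDL 24.4: wL³/(24EI) = 219.6/EI
  span AB: point load 10 at a = 1.5: Pab(L + a)/(6LEI) = 14.06/EI
  span BC: point load 55.5 at a = 2.83: Pab(L + b)/(6LEI) = 17.42/EI
  relative rotation θ_0 = (233.7 + 17.42)/EI = 251.1/EI
A unit hogging moment at B produces rotation L₁/(3EI) + L₂/(3EI) = 3.133/EI.
Compatibility: M_B·(L₁+L₂)/(3EI) = θ_0, giving M_B = 80.13 kip·ft (hogging).
Span BC, ΣM about C: R_B^{BC}·3.4 = 31.64 + 80.13, so R_B^{BC} = 32.87 kip and R_C = 55.5 − 32.87 = 22.63 kip.

R_C = 22.63 kip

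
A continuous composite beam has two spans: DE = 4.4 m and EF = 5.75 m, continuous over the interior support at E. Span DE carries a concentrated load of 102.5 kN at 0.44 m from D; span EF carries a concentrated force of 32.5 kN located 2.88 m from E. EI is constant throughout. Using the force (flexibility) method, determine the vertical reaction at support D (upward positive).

R_D = 85.54 kN

Take M_E as the redundant. Released structure: two simple spans DE and EF with a hinge at E.
Discontinuity in slope at E on the released structure — sum the simple-span end rotations:
  span DE: point load 102.5 at a = 0.44: Pab(L + a)/(6LEI) = 32.74/EI
  span EF: point load 32.5 at a = 2.88: Pab(L + b)/(6LEI) = 67.12/EI
  relative rotation θ_0 = (32.74 + 67.12)/EI = 99.86/EI
A unit hogging moment at E produces rotation L₁/(3EI) + L₂/(3EI) = 3.383/EI.
Compatibility: M_E·(L₁+L₂)/(3EI) = θ_0, giving M_E = 29.52 kN·m (hogging).
Span DE, ΣM about D with M_E applied at E: R_E^{DE}·4.4 = 45.1 + 29.52, so R_E^{DE} = 16.96 kN and R_D = 102.5 − 16.96 = 85.54 kN.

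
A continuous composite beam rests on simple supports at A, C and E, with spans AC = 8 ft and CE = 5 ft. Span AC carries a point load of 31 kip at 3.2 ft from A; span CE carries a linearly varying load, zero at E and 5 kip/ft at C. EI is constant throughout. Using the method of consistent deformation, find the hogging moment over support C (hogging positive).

Take M_C as the redundant. Released structure: two simple spans AC and CE with a hinge at C.
Rotations at C on the released spans (each span's end-slope, ×1/EI):
  span AC: point load 31 at a = 3.2: Pab(L + a)/(6LEI) = 111.1/EI
  span CE: triangular load, peak 5: w₀L³/(45EI) = 13.89/EI
  relative rotation θ_0 = (111.1 + 13.89)/EI = 125/EI
A unit hogging moment at C produces rotation L₁/(3EI) + L₂/(3EI) = 4.333/EI.
Slope continuity at C: θ_0 = M_C·4.333/EI, so M_C = 125/4.333 = 28.84 kip·ft (hogging).

M_C = 28.84 kip·ft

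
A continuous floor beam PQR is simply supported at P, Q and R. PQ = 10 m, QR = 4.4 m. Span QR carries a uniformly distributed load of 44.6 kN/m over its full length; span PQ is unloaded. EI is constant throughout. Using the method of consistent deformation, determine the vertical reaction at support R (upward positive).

R_R = 90.62 kN

Release continuity at Q by inserting a hinge; the redundant is the internal moment M_Q. The primary structure is two simply-supported spans PQ and QR.
Discontinuity in slope at Q on the released structure — sum the simple-span end rotations:
  span QR: UDL 44.6: wL³/(24EI) = 158.3/EI
  relative rotation θ_0 = (0 + 158.3)/EI = 158.3/EI
A unit hogging moment at Q produces rotation L₁/(3EI) + L₂/(3EI) = 4.8/EI.
Slope continuity at Q: θ_0 = M_Q·4.8/EI, so M_Q = 158.3/4.8 = 32.98 kN·m (hogging).
Span QR, ΣM about R: R_Q^{QR}·4.4 = 431.7 + 32.98, so R_Q^{QR} = 105.6 kN and R_R = 196.2 − 105.6 = 90.62 kN.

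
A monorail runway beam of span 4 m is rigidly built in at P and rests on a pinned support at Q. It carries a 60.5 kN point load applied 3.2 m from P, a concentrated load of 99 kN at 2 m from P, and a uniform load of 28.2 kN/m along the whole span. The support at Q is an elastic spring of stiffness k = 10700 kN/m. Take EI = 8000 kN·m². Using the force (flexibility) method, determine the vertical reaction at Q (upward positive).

R_Q = 111.9 kN

Release the roller at Q. Primary structure: cantilever fixed at P.
Primary-structure tip deflection at Q by superposition:
  point load 60.5 at a = 3.2: Pa²(3L − a)/(6EI) = 908.6/EI
  point load 99 at a = 2: Pa²(3L − a)/(6EI) = 660/EI
  UDL 28.2: wL⁴/(8EI) = 902.4/EI
  δ_0 = 2471/EI
Tip deflection under a unit load at Q: L³/(3EI) = 21.33/EI.
With EI = 8000 kN·m²: δ_0 = 0.30888 m and δ_{QQ} = 0.002667 m/kN.
Compatibility — the spring shortens by R_Q/k under the reaction it provides: δ_0 − R_Q·δ_{QQ} = R_Q/k. With 1/k = 0.000093 m/kN, R_Q = δ_0 / (δ_{QQ} + 1/k) = 0.30888 / (0.002667 + 0.000093) = 111.9 kN.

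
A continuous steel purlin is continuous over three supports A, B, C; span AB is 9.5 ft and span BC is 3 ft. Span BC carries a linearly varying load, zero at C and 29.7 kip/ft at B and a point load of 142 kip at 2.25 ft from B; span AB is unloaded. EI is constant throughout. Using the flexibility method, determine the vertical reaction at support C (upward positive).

Insert a hinge at B; M_B is the redundant, and each span becomes simply supported.
End slopes at the hinge B, treating each span as simply supported:
  span BC: triangular load, peak 29.7: w₀L³/(45EI) = 17.82/EI
  span BC: point load 142 at a = 2.25: Pab(L + b)/(6LEI) = 49.92/EI
  relative rotation θ_0 = (0 + 67.74)/EI = 67.74/EI
A unit hogging moment at B produces rotation L₁/(3EI) + L₂/(3EI) = 4.167/EI.
Compatibility: M_B·(L₁+L₂)/(3EI) = θ_0, giving M_B = 16.26 kip·ft (hogging).
Span BC, ΣM about C: R_B^{BC}·3 = 195.6 + 16.26, so R_B^{BC} = 70.62 kip and R_C = 186.6 − 70.62 = 115.9 kip.

R_C = 115.9 kip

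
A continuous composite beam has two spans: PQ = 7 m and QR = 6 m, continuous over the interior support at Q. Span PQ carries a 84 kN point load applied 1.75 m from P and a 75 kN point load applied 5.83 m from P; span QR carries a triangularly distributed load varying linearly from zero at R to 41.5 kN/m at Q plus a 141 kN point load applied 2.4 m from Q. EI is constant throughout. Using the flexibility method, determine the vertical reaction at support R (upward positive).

R_R = 65.55 kN

Insert a hinge at Q; M_Q is the redundant, and each span becomes simply supported.
End slopes at the hinge Q, treating each span as simply supported:
  span PQ: point load 84 at a = 1.75: Pab(L + a)/(6LEI) = 160.8/EI
  span PQ: point load 75 at a = 5.83: Pab(L + a)/(6LEI) = 156.3/EI
  span QR: triangular load, peak 41.5: w₀L³/(45EI) = 199.2/EI
  span QR: point load 141 at a = 2.4: Pab(L + b)/(6LEI) = 324.9/EI
  relative rotation θ_0 = (317.1 + 524.1)/EI = 841.1/EI
A unit hogging moment at Q produces rotation L₁/(3EI) + L₂/(3EI) = 4.333/EI.
Slope continuity at Q: θ_0 = M_Q·4.333/EI, so M_Q = 841.1/4.333 = 194.1 kN·m (hogging).
Span QR, ΣM about R: R_Q^{QR}·6 = 1006 + 194.1, so R_Q^{QR} = 200 kN and R_R = 265.5 − 200 = 65.55 kN.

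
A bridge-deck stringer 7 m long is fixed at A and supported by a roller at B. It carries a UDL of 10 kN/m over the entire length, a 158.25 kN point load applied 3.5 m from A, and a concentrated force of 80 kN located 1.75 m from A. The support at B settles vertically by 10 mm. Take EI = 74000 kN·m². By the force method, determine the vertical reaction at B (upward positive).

Remove the prop at B; the released (primary) structure is a cantilever built in at A.
Free-end deflection of the primary structure under the applied loading (downward +):
  UDL 10: wL⁴/(8EI) = 3001/EI
  point load 158.25 at a = 3.5: Pa²(3L − a)/(6EI) = 5654/EI
  point load 80 at a = 1.75: Pa²(3L − a)/(6EI) = 786/EI
  δ_0 = 9441/EI
Flexibility coefficient — unit upward force at B: δ_{BB} = L³/(3EI) = 114.3/EI.
With EI = 74000 kN·m²: δ_0 = 0.12759 m and δ_{BB} = 0.001545 m/kN.
Compatibility — the beam at B must follow the support down by 0.01 m: δ_0 − R_B·δ_{BB} = 0.01, so R_B = (0.12759 − 0.01)/0.001545 = 76.11 kN.

R_B = 76.11 kN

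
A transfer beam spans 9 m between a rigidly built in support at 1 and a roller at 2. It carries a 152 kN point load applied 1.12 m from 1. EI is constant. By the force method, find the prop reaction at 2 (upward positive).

R_2 = 3.384 kN

Release the roller at 2. Primary structure: cantilever fixed at 1.
Downward deflection at the released point 2 due to the loads:
  point load 152 at a = 1.12: Pa²(3L − a)/(6EI) = 822.4/EI
Flexibility coefficient — unit upward force at 2: δ_{22} = L³/(3EI) = 243/EI.
Compatibility at 2: δ_0 − R_2·δ_{22} = 0, so R_2 = 822.4/243 = 3.384 kN.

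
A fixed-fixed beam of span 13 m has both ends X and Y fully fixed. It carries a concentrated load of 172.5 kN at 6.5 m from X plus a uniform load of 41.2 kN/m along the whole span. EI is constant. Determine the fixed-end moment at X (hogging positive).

Take the two fixed-end moments M_X, M_Y as redundants; the released structure is the simple span XY.
On the primary (simply-supported) span, the end slopes from the loading are:
  at X: point load 172.5 at a = 6.5: Pab(L + b)/(6LEI) = 1822/EI
  at Y: point load 172.5 at a = 6.5: Pab(L + a)/(6LEI) = 1822/EI
  at X: UDL 41.2: wL³/(24EI) = 3772/EI
  at Y: UDL 41.2: wL³/(24EI) = 3772/EI
  θ_X0 = 5594/EI,  θ_Y0 = 5594/EI
Flexibility coefficients: a unit moment at one end gives L/(3EI) there and L/(6EI) at the far end, so f₁₁ = f₂₂ = 4.333/EI and f₁₂ = f₂₁ = 2.167/EI.
Compatibility — zero rotation at each built-in end:
  4.333 M_X + 2.167 M_Y = 5594
  2.167 M_X + 4.333 M_Y = 5594
Solving the pair gives M_X = 860.5 kN·m and M_Y = 860.5 kN·m (hogging).

M_X = 860.5 kN·m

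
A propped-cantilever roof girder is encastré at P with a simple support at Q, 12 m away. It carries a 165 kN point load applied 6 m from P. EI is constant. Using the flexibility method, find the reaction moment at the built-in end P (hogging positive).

M_P = 371.2 kN·m

Release the roller at Q. Primary structure: cantilever fixed at P.
Primary-structure tip deflection at Q by superposition:
  point load 165 at a = 6: Pa²(3L − a)/(6EI) = 29700/EI
Tip deflection under a unit load at Q: L³/(3EI) = 576/EI.
Compatibility at Q: δ_0 − R_Q·δ_{QQ} = 0, so R_Q = 29700/576 = 51.56 kN.
Moment equilibrium about P: M_P = Σ(load moments about P) − R_Q·L = 990 − 51.56×12 = 371.2 kN·m.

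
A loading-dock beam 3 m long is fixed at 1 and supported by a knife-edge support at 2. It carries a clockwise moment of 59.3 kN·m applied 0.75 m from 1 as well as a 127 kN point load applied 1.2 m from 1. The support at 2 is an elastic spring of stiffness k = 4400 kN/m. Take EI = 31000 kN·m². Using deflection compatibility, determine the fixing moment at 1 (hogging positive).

Release the roller at 2. Primary structure: cantilever fixed at 1.
Free-end deflection of the primary structure under the applied loading (downward +):
  clockwise couple 59.3 at a = 0.75: M₀a(2L − a)/(2EI) = 116.7/EI
  point load 127 at a = 1.2: Pa²(3L − a)/(6EI) = 237.7/EI
  δ_0 = 354.5/EI
Flexibility coefficient — unit upward force at 2: δ_{22} = L³/(3EI) = 9/EI.
With EI = 31000 kN·m²: δ_0 = 0.011435 m and δ_{22} = 0.00029 m/kN.
Compatibility — the spring shortens by R_2/k under the reaction it provides: δ_0 − R_2·δ_{22} = R_2/k. With 1/k = 0.000227 m/kN, R_2 = δ_0 / (δ_{22} + 1/k) = 0.011435 / (0.00029 + 0.000227) = 22.09 kN.
Moment equilibrium about 1: M_1 = Σ(load moments about 1) − R_2·L = 211.7 − 22.09×3 = 145.4 kN·m.

M_1 = 145.4 kN·m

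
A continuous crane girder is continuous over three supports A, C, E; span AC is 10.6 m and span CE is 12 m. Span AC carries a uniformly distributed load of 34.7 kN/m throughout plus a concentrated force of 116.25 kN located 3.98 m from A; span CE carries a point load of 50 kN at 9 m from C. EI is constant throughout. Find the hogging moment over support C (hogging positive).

Take M_C as the redundant. Released structure: two simple spans AC and CE with a hinge at C.
Rotations at C on the released spans (each span's end-slope, ×1/EI):
  span AC: UDL 34.7: wL³/(24EI) = 1722/EI
  span AC: point load 116.25 at a = 3.98: Pab(L + a)/(6LEI) = 702.2/EI
  span CE: point load 50 at a = 9: Pab(L + b)/(6LEI) = 281.2/EI
  relative rotation θ_0 = (2424 + 281.2)/EI = 2705/EI
A unit hogging moment at C produces rotation L₁/(3EI) + L₂/(3EI) = 7.533/EI.
Slope continuity at C: θ_0 = M_C·7.533/EI, so M_C = 2705/7.533 = 359.1 kN·m (hogging).

M_C = 359.1 kN·m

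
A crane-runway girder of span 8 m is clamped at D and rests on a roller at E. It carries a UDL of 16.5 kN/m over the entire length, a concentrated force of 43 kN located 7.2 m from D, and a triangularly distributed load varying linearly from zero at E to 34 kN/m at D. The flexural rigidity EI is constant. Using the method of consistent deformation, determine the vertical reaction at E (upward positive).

Take the reaction at E as the redundant and release it; the primary structure is a cantilever fixed at D.
Primary-structure tip deflection at E by superposition:
  UDL 16.5: wL⁴/(8EI) = 8448/EI
  point load 43 at a = 7.2: Pa²(3L − a)/(6EI) = 6242/EI
  triangular load, peak 34 at the fixed end: w₀L⁴/(30EI) = 4642/EI
  δ_0 = 19332/EI
Flexibility coefficient — unit upward force at E: δ_{EE} = L³/(3EI) = 170.7/EI.
The prop prevents deflection at E: R_E = δ_0/δ_{EE} = 19332/170.7 = 113.3 kN.

R_E = 113.3 kN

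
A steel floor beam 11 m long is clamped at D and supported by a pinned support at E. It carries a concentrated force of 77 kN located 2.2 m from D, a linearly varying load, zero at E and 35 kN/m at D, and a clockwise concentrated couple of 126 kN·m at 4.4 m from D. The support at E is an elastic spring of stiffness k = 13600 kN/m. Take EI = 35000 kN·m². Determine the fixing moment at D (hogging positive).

M_D = 412.8 kN·m

Release the roller at E. Primary structure: cantilever fixed at D.
Deflection at E on the released cantilever, summing each load's contribution:
  point load 77 at a = 2.2: Pa²(3L − a)/(6EI) = 1913/EI
  triangular load, peak 35 at the fixed end: w₀L⁴/(30EI) = 17081/EI
  clockwise couple 126 at a = 4.4: M₀a(2L − a)/(2EI) = 4879/EI
  δ_0 = 23873/EI
Tip deflection under a unit load at E: L³/(3EI) = 443.7/EI.
With EI = 35000 kN·m²: δ_0 = 0.68209 m and δ_{EE} = 0.012676 m/kN.
Compatibility — the spring shortens by R_E/k under the reaction it provides: δ_0 − R_E·δ_{EE} = R_E/k. With 1/k = 0.000074 m/kN, R_E = δ_0 / (δ_{EE} + 1/k) = 0.68209 / (0.012676 + 0.000074) = 53.5 kN.
Moment equilibrium about D: M_D = Σ(load moments about D) − R_E·L = 1001 − 53.5×11 = 412.8 kN·m.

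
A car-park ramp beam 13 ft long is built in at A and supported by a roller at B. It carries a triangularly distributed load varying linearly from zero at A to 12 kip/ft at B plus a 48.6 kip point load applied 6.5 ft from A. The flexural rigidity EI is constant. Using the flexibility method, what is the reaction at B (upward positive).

Release the roller at B. Primary structure: cantilever fixed at A.
Downward deflection at the released point B due to the loads:
  triangular load, peak 12 at the free end: 11w₀L⁴/(120EI) = 31417/EI
  point load 48.6 at a = 6.5: Pa²(3L − a)/(6EI) = 11122/EI
  δ_0 = 42539/EI
Tip deflection under a unit load at B: L³/(3EI) = 732.3/EI.
The prop prevents deflection at B: R_B = δ_0/δ_{BB} = 42539/732.3 = 58.09 kip.

R_B = 58.09 kip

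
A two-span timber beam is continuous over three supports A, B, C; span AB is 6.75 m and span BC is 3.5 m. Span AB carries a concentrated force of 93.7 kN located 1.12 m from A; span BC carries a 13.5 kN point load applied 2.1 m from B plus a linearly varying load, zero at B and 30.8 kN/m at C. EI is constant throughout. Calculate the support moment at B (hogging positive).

Take M_B as the redundant. Released structure: two simple spans AB and BC with a hinge at B.
Rotations at B on the released spans (each span's end-slope, ×1/EI):
  span AB: point load 93.7 at a = 1.12: Pab(L + a)/(6LEI) = 114.8/EI
  span BC: point load 13.5 at a = 2.1: Pab(L + b)/(6LEI) = 9.261/EI
  span BC: triangular load, peak 30.8: 7w₀L³/(360EI) = 25.68/EI
  relative rotation θ_0 = (114.8 + 34.94)/EI = 149.7/EI
A unit hogging moment at B produces rotation L₁/(3EI) + L₂/(3EI) = 3.417/EI.
Compatibility: M_B·(L₁+L₂)/(3EI) = θ_0, giving M_B = 43.83 kN·m (hogging).

M_B = 43.83 kN·m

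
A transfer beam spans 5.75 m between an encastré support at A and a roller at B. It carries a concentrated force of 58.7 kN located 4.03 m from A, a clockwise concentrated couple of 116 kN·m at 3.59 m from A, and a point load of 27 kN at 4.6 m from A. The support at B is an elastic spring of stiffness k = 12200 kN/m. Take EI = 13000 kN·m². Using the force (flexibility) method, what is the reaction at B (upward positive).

R_B = 76.85 kN

Release the roller at B. Primary structure: cantilever fixed at A.
Downward deflection at the released point B due to the loads:
  point load 58.7 at a = 4.03: Pa²(3L − a)/(6EI) = 2101/EI
  clockwise couple 116 at a = 3.59: M₀a(2L − a)/(2EI) = 1647/EI
  point load 27 at a = 4.6: Pa²(3L − a)/(6EI) = 1205/EI
  δ_0 = 4952/EI
Tip deflection under a unit load at B: L³/(3EI) = 63.37/EI.
With EI = 13000 kN·m²: δ_0 = 0.38093 m and δ_{BB} = 0.004875 m/kN.
Compatibility — the spring shortens by R_B/k under the reaction it provides: δ_0 − R_B·δ_{BB} = R_B/k. With 1/k = 0.000082 m/kN, R_B = δ_0 / (δ_{BB} + 1/k) = 0.38093 / (0.004875 + 0.000082) = 76.85 kN.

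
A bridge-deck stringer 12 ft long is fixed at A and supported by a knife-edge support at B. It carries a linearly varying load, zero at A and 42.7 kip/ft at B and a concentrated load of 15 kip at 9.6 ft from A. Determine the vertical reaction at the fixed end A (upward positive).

R_A = 119.7 kip

Take the reaction at B as the redundant and release it; the primary structure is a cantilever fixed at A.
Primary-structure tip deflection at B by superposition:
  triangular load, peak 42.7 at the free end: 11w₀L⁴/(120EI) = 81164/EI
  point load 15 at a = 9.6: Pa²(3L − a)/(6EI) = 6083/EI
  δ_0 = 87247/EI
Flexibility coefficient — unit upward force at B: δ_{BB} = L³/(3EI) = 576/EI.
The prop prevents deflection at B: R_B = δ_0/δ_{BB} = 87247/576 = 151.5 kip.
Vertical equilibrium: R_A = ΣP − R_B = 271.2 − 151.5 = 119.7 kip.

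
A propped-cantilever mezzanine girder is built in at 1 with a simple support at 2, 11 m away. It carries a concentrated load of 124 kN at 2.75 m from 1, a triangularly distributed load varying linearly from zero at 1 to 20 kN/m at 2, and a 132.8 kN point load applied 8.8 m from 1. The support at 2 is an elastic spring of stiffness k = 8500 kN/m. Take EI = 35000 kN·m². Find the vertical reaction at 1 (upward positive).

R_1 = 203.7 kN

Release the roller at 2. Primary structure: cantilever fixed at 1.
Primary-structure tip deflection at 2 by superposition:
  point load 124 at a = 2.75: Pa²(3L − a)/(6EI) = 4728/EI
  triangular load, peak 20 at the free end: 11w₀L⁴/(120EI) = 26842/EI
  point load 132.8 at a = 8.8: Pa²(3L − a)/(6EI) = 41479/EI
  δ_0 = 73049/EI
Tip deflection under a unit load at 2: L³/(3EI) = 443.7/EI.
With EI = 35000 kN·m²: δ_0 = 2.0871 m and δ_{22} = 0.012676 m/kN.
Compatibility — the spring shortens by R_2/k under the reaction it provides: δ_0 − R_2·δ_{22} = R_2/k. With 1/k = 0.000118 m/kN, R_2 = δ_0 / (δ_{22} + 1/k) = 2.0871 / (0.012676 + 0.000118) = 163.1 kN.
Vertical equilibrium: R_1 = ΣP − R_2 = 366.8 − 163.1 = 203.7 kN.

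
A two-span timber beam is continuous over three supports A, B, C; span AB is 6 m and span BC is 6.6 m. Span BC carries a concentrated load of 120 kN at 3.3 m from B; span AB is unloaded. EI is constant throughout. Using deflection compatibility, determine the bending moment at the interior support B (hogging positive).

Insert a hinge at B; M_B is the redundant, and each span becomes simply supported.
Discontinuity in slope at B on the released structure — sum the simple-span end rotations:
  span BC: point load 120 at a = 3.3: Pab(L + b)/(6LEI) = 326.7/EI
  relative rotation θ_0 = (0 + 326.7)/EI = 326.7/EI
A unit hogging moment at B produces rotation L₁/(3EI) + L₂/(3EI) = 4.2/EI.
Slope continuity at B: θ_0 = M_B·4.2/EI, so M_B = 326.7/4.2 = 77.79 kN·m (hogging).

M_B = 77.79 kN·m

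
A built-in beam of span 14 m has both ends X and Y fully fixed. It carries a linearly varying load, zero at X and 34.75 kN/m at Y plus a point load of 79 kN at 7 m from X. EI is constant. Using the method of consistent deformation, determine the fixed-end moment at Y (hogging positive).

M_Y = 478.8 kN·m

Take the two fixed-end moments M_X, M_Y as redundants; the released structure is the simple span XY.
Simple-span end rotations at X and Y under the given loads:
  at X: triangular load, peak 34.75: 7w₀L³/(360EI) = 1854/EI
  at Y: triangular load, peak 34.75: w₀L³/(45EI) = 2119/EI
  at X: point load 79 at a = 7: Pab(L + b)/(6LEI) = 967.8/EI
  at Y: point load 79 at a = 7: Pab(L + a)/(6LEI) = 967.8/EI
  θ_X0 = 2822/EI,  θ_Y0 = 3087/EI
Flexibility coefficients: a unit moment at one end gives L/(3EI) there and L/(6EI) at the far end, so f₁₁ = f₂₂ = 4.667/EI and f₁₂ = f₂₁ = 2.333/EI.
Compatibility — zero rotation at each built-in end:
  4.667 M_X + 2.333 M_Y = 2822
  2.333 M_X + 4.667 M_Y = 3087
Solving the pair gives M_X = 365.3 kN·m and M_Y = 478.8 kN·m (hogging).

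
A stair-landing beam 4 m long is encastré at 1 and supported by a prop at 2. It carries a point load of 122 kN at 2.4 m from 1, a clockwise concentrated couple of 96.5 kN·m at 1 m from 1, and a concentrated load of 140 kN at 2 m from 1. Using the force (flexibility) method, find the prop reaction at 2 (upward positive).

R_2 = 112.3 kN

Remove the prop at 2; the released (primary) structure is a cantilever built in at 1.
Downward deflection at the released point 2 due to the loads:
  point load 122 at a = 2.4: Pa²(3L − a)/(6EI) = 1124/EI
  clockwise couple 96.5 at a = 1: M₀a(2L − a)/(2EI) = 337.8/EI
  point load 140 at a = 2: Pa²(3L − a)/(6EI) = 933.3/EI
  δ_0 = 2395/EI
Flexibility coefficient — unit upward force at 2: δ_{22} = L³/(3EI) = 21.33/EI.
Compatibility at 2: δ_0 − R_2·δ_{22} = 0, so R_2 = 2395/21.33 = 112.3 kN.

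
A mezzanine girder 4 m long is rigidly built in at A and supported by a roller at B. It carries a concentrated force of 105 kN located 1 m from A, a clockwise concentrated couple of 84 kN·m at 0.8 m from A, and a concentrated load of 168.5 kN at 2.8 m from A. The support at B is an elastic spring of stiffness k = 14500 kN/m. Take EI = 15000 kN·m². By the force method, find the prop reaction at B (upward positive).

Take the reaction at B as the redundant and release it; the primary structure is a cantilever fixed at A.
Free-end deflection of the primary structure under the applied loading (downward +):
  point load 105 at a = 1: Pa²(3L − a)/(6EI) = 192.5/EI
  clockwise couple 84 at a = 0.8: M₀a(2L − a)/(2EI) = 241.9/EI
  point load 168.5 at a = 2.8: Pa²(3L − a)/(6EI) = 2026/EI
  δ_0 = 2460/EI
Tip deflection under a unit load at B: L³/(3EI) = 21.33/EI.
With EI = 15000 kN·m²: δ_0 = 0.164 m and δ_{BB} = 0.001422 m/kN.
Compatibility — the spring shortens by R_B/k under the reaction it provides: δ_0 − R_B·δ_{BB} = R_B/k. With 1/k = 0.000069 m/kN, R_B = δ_0 / (δ_{BB} + 1/k) = 0.164 / (0.001422 + 0.000069) = 110 kN.

R_B = 110 kN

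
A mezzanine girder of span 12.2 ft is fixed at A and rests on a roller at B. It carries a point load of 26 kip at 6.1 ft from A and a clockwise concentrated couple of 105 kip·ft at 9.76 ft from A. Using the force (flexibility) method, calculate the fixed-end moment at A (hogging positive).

Release the roller at B. Primary structure: cantilever fixed at A.
Downward deflection at the released point B due to the loads:
  point load 26 at a = 6.1: Pa²(3L − a)/(6EI) = 4918/EI
  clockwise couple 105 at a = 9.76: M₀a(2L − a)/(2EI) = 7502/EI
  δ_0 = 12419/EI
Tip deflection under a unit load at B: L³/(3EI) = 605.3/EI.
Compatibility at B: δ_0 − R_B·δ_{BB} = 0, so R_B = 12419/605.3 = 20.52 kip.
Moment equilibrium about A: M_A = Σ(load moments about A) − R_B·L = 263.6 − 20.52×12.2 = 13.28 kip·ft.

M_A = 13.28 kip·ft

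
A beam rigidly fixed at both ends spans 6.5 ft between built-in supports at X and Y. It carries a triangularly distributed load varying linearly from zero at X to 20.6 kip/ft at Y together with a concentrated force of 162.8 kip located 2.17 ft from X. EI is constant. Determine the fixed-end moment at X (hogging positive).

Release both end moments; the primary structure is a simply-supported span XY with redundants M_X and M_Y.
On the primary (simply-supported) span, the end slopes from the loading are:
  at X: triangular load, peak 20.6: 7w₀L³/(360EI) = 110/EI
  at Y: triangular load, peak 20.6: w₀L³/(45EI) = 125.7/EI
  at X: point load 162.8 at a = 2.17: Pab(L + b)/(6LEI) = 424.8/EI
  at Y: point load 162.8 at a = 2.17: Pab(L + a)/(6LEI) = 340.1/EI
  θ_X0 = 534.8/EI,  θ_Y0 = 465.8/EI
Flexibility coefficients: a unit moment at one end gives L/(3EI) there and L/(6EI) at the far end, so f₁₁ = f₂₂ = 2.167/EI and f₁₂ = f₂₁ = 1.083/EI.
Compatibility — zero rotation at each built-in end:
  2.167 M_X + 1.083 M_Y = 534.8
  1.083 M_X + 2.167 M_Y = 465.8
Solving the pair gives M_X = 185.8 kip·ft and M_Y = 122.1 kip·ft (hogging).

M_X = 185.8 kip·ft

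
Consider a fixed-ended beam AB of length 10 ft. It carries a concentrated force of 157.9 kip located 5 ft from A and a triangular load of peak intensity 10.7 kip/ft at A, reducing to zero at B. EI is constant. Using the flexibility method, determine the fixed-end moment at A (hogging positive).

Take the two fixed-end moments M_A, M_B as redundants; the released structure is the simple span AB.
On the primary (simply-supported) span, the end slopes from the loading are:
  at A: point load 157.9 at a = 5: Pab(L + b)/(6LEI) = 986.9/EI
  at B: point load 157.9 at a = 5: Pab(L + a)/(6LEI) = 986.9/EI
  at A: triangular load, peak 10.7: w₀L³/(45EI) = 237.8/EI
  at B: triangular load, peak 10.7: 7w₀L³/(360EI) = 208.1/EI
  θ_A0 = 1225/EI,  θ_B0 = 1195/EI
Flexibility coefficients: a unit moment at one end gives L/(3EI) there and L/(6EI) at the far end, so f₁₁ = f₂₂ = 3.333/EI and f₁₂ = f₂₁ = 1.667/EI.
Compatibility — zero rotation at each built-in end:
  3.333 M_A + 1.667 M_B = 1225
  1.667 M_A + 3.333 M_B = 1195
Solving the pair gives M_A = 250.9 kip·ft and M_B = 233 kip·ft (hogging).

M_A = 250.9 kip·ft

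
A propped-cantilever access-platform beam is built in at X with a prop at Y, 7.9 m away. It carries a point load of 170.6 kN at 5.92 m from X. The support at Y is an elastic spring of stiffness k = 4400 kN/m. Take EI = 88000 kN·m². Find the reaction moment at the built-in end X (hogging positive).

Choose R_Y as the redundant. The primary structure is the cantilever fixed at X.
Deflection at Y on the released cantilever, summing each load's contribution:
  point load 170.6 at a = 5.92: Pa²(3L − a)/(6EI) = 17718/EI
Flexibility coefficient — unit upward force at Y: δ_{YY} = L³/(3EI) = 164.3/EI.
With EI = 88000 kN·m²: δ_0 = 0.20134 m and δ_{YY} = 0.001868 m/kN.
Compatibility — the spring shortens by R_Y/k under the reaction it provides: δ_0 − R_Y·δ_{YY} = R_Y/k. With 1/k = 0.000227 m/kN, R_Y = δ_0 / (δ_{YY} + 1/k) = 0.20134 / (0.001868 + 0.000227) = 96.11 kN.
Moment equilibrium about X: M_X = Σ(load moments about X) − R_Y·L = 1010 − 96.11×7.9 = 250.7 kN·m.

M_X = 250.7 kN·m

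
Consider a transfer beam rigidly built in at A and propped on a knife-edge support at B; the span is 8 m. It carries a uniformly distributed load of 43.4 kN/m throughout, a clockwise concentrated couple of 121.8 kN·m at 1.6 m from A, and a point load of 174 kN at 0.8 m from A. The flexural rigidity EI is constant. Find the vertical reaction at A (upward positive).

Release the roller at B. Primary structure: cantilever fixed at A.
Downward deflection at the released point B due to the loads:
  UDL 43.4: wL⁴/(8EI) = 22221/EI
  clockwise couple 121.8 at a = 1.6: M₀a(2L − a)/(2EI) = 1403/EI
  point load 174 at a = 0.8: Pa²(3L − a)/(6EI) = 430.6/EI
  δ_0 = 24055/EI
Flexibility coefficient — unit upward force at B: δ_{BB} = L³/(3EI) = 170.7/EI.
Compatibility at B: δ_0 − R_B·δ_{BB} = 0, so R_B = 24055/170.7 = 140.9 kN.
Vertical equilibrium: R_A = ΣP − R_B = 521.2 − 140.9 = 380.3 kN.

R_A = 380.3 kN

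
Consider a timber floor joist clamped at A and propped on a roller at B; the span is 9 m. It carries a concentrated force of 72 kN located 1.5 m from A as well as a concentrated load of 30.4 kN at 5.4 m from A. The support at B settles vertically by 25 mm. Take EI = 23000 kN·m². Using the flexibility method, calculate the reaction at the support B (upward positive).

Choose R_B as the redundant. The primary structure is the cantilever fixed at A.
Primary-structure tip deflection at B by superposition:
  point load 72 at a = 1.5: Pa²(3L − a)/(6EI) = 688.5/EI
  point load 30.4 at a = 5.4: Pa²(3L − a)/(6EI) = 3191/EI
  δ_0 = 3880/EI
Tip deflection under a unit load at B: L³/(3EI) = 243/EI.
With EI = 23000 kN·m²: δ_0 = 0.16869 m and δ_{BB} = 0.010565 m/kN.
Compatibility — the beam at B must follow the support down by 0.025 m: δ_0 − R_B·δ_{BB} = 0.025, so R_B = (0.16869 − 0.025)/0.010565 = 13.6 kN.

R_B = 13.6 kN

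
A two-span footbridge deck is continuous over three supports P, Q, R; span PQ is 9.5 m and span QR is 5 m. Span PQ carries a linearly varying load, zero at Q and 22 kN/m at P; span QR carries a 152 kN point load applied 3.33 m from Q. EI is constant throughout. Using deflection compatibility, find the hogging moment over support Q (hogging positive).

M_Q = 114.8 kN·m

Take M_Q as the redundant. Released structure: two simple spans PQ and QR with a hinge at Q.
End slopes at the hinge Q, treating each span as simply supported:
  span PQ: triangular load, peak 22: 7w₀L³/(360EI) = 366.8/EI
  span QR: point load 152 at a = 3.33: Pab(L + b)/(6LEI) = 187.9/EI
  relative rotation θ_0 = (366.8 + 187.9)/EI = 554.7/EI
A unit hogging moment at Q produces rotation L₁/(3EI) + L₂/(3EI) = 4.833/EI.
Slope continuity at Q: θ_0 = M_Q·4.833/EI, so M_Q = 554.7/4.833 = 114.8 kN·m (hogging).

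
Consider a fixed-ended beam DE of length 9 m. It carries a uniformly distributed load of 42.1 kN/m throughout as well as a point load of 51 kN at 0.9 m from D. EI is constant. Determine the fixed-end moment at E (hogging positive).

M_E = 288.3 kN·m

Release both end moments; the primary structure is a simply-supported span DE with redundants M_D and M_E.
End rotations of the released simple span under the applied load (×1/EI):
  at D: UDL 42.1: wL³/(24EI) = 1279/EI
  at E: UDL 42.1: wL³/(24EI) = 1279/EI
  at D: point load 51 at a = 0.9: Pab(L + b)/(6LEI) = 117.7/EI
  at E: point load 51 at a = 0.9: Pab(L + a)/(6LEI) = 68.16/EI
  θ_D0 = 1397/EI,  θ_E0 = 1347/EI
Flexibility coefficients: a unit moment at one end gives L/(3EI) there and L/(6EI) at the far end, so f₁₁ = f₂₂ = 3/EI and f₁₂ = f₂₁ = 1.5/EI.
Compatibility — zero rotation at each built-in end:
  3 M_D + 1.5 M_E = 1397
  1.5 M_D + 3 M_E = 1347
Solving the pair gives M_D = 321.4 kN·m and M_E = 288.3 kN·m (hogging).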